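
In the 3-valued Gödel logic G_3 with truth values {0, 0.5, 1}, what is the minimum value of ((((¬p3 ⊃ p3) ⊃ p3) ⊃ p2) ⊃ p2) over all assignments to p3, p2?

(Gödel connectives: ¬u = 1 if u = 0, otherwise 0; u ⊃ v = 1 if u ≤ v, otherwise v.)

0.50

The minimum is attained at p3 = 0.5, p2 = 0.5:
  ¬p3: Gödel ¬ of 0.5 = 0 (operand ≠ 0)
  (¬p3 ⊃ p3): 0 ≤ 0.5, so result = 1
  ((¬p3 ⊃ p3) ⊃ p3): 1 > 0.5, so result = 0.5
  (((¬p3 ⊃ p3) ⊃ p3) ⊃ p2): 0.5 ≤ 0.5, so result = 1
  ((((¬p3 ⊃ p3) ⊃ p3) ⊃ p2) ⊃ p2): 1 > 0.5, so result = 0.5
Checking all 9 assignments confirms none give a value below 0.50.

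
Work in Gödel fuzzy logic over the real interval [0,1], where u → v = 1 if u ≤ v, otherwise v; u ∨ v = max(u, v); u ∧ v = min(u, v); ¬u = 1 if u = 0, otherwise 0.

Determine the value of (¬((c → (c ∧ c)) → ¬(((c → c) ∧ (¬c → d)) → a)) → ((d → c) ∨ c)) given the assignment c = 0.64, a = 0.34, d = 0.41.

1.00

(c ∧ c) = min(0.64, 0.64) = 0.64
(c → (c ∧ c)): 0.64 ≤ 0.64, so result = 1
(c → c): 0.64 ≤ 0.64, so result = 1
¬c: Gödel ¬ of 0.64 = 0 (operand ≠ 0)
(¬c → d): 0 ≤ 0.41, so result = 1
((c → c) ∧ (¬c → d)) = min(1, 1) = 1
(((c → c) ∧ (¬c → d)) → a): 1 > 0.34, so result = 0.34
¬(((c → c) ∧ (¬c → d)) → a): Gödel ¬ of 0.34 = 0 (operand ≠ 0)
((c → (c ∧ c)) → ¬(((c → c) ∧ (¬c → d)) → a)): 1 > 0, so result = 0
¬((c → (c ∧ c)) → ¬(((c → c) ∧ (¬c → d)) → a)): Gödel ¬ of 0 = 1 (operand is 0)
(d → c): 0.41 ≤ 0.64, so result = 1
((d → c) ∨ c) = max(1, 0.64) = 1
(¬((c → (c ∧ c)) → ¬(((c → c) ∧ (¬c → d)) → a)) → ((d → c) ∨ c)): 1 ≤ 1, so result = 1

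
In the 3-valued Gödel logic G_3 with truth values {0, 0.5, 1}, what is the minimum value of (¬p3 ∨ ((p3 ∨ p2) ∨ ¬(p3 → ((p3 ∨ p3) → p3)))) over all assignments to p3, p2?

The minimum is attained at p3 = 0.5, p2 = 0:
  ¬p3: Gödel ¬ of 0.5 = 0 (operand ≠ 0)
  (p3 ∨ p2) = max(0.5, 0) = 0.5
  (p3 ∨ p3) = max(0.5, 0.5) = 0.5
  ((p3 ∨ p3) → p3): 0.5 ≤ 0.5, so result = 1
  (p3 → ((p3 ∨ p3) → p3)): 0.5 ≤ 1, so result = 1
  ¬(p3 → ((p3 ∨ p3) → p3)): Gödel ¬ of 1 = 0 (operand ≠ 0)
  ((p3 ∨ p2) ∨ ¬(p3 → ((p3 ∨ p3) → p3))) = max(0.5, 0) = 0.5
  (¬p3 ∨ ((p3 ∨ p2) ∨ ¬(p3 → ((p3 ∨ p3) → p3)))) = max(0, 0.5) = 0.5
Checking all 9 assignments confirms none give a value below 0.50.

0.50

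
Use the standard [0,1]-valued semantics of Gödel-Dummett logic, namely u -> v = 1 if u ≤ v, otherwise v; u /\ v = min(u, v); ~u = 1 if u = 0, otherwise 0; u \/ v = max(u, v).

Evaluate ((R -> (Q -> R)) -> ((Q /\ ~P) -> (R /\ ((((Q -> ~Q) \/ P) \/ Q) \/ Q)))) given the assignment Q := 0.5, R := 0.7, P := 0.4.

(Q -> R): 0.5 ≤ 0.7, so result = 1
(R -> (Q -> R)): 0.7 ≤ 1, so result = 1
~P: Gödel ¬ of 0.4 = 0 (operand ≠ 0)
(Q /\ ~P) = min(0.5, 0) = 0
~Q: Gödel ¬ of 0.5 = 0 (operand ≠ 0)
(Q -> ~Q): 0.5 > 0, so result = 0
((Q -> ~Q) \/ P) = max(0, 0.4) = 0.4
(((Q -> ~Q) \/ P) \/ Q) = max(0.4, 0.5) = 0.5
((((Q -> ~Q) \/ P) \/ Q) \/ Q) = max(0.5, 0.5) = 0.5
(R /\ ((((Q -> ~Q) \/ P) \/ Q) \/ Q)) = min(0.7, 0.5) = 0.5
((Q /\ ~P) -> (R /\ ((((Q -> ~Q) \/ P) \/ Q) \/ Q))): 0 ≤ 0.5, so result = 1
((R -> (Q -> R)) -> ((Q /\ ~P) -> (R /\ ((((Q -> ~Q) \/ P) \/ Q) \/ Q)))): 1 ≤ 1, so result = 1

1.00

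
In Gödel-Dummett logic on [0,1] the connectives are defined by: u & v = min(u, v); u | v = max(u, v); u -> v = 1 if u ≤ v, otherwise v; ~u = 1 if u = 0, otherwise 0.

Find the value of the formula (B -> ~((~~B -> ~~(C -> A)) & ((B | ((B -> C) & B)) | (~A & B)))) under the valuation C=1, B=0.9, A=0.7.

0.00

~B: Gödel ¬ of 0.9 = 0 (operand ≠ 0)
~~B: Gödel ¬ of 0 = 1 (operand is 0)
(C -> A): 1 > 0.7, so result = 0.7
~(C -> A): Gödel ¬ of 0.7 = 0 (operand ≠ 0)
~~(C -> A): Gödel ¬ of 0 = 1 (operand is 0)
(~~B -> ~~(C -> A)): 1 ≤ 1, so result = 1
(B -> C): 0.9 ≤ 1, so result = 1
((B -> C) & B) = min(1, 0.9) = 0.9
(B | ((B -> C) & B)) = max(0.9, 0.9) = 0.9
~A: Gödel ¬ of 0.7 = 0 (operand ≠ 0)
(~A & B) = min(0, 0.9) = 0
((B | ((B -> C) & B)) | (~A & B)) = max(0.9, 0) = 0.9
((~~B -> ~~(C -> A)) & ((B | ((B -> C) & B)) | (~A & B))) = min(1, 0.9) = 0.9
~((~~B -> ~~(C -> A)) & ((B | ((B -> C) & B)) | (~A & B))): Gödel ¬ of 0.9 = 0 (operand ≠ 0)
(B -> ~((~~B -> ~~(C -> A)) & ((B | ((B -> C) & B)) | (~A & B)))): 0.9 > 0, so result = 0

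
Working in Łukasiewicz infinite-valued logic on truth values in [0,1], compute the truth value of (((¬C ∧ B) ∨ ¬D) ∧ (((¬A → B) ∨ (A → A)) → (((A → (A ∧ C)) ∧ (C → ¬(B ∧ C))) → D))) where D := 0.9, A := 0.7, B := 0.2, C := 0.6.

¬C: Łukasiewicz ¬ gives 1 − 0.6 = 0.4
(¬C ∧ B) = min(0.4, 0.2) = 0.2
¬D: Łukasiewicz ¬ gives 1 − 0.9 = 0.1
((¬C ∧ B) ∨ ¬D) = max(0.2, 0.1) = 0.2
¬A: Łukasiewicz ¬ gives 1 − 0.7 = 0.3
(¬A → B): min(1, 1 − 0.3 + 0.2) = 0.9
(A → A): min(1, 1 − 0.7 + 0.7) = 1
((¬A → B) ∨ (A → A)) = max(0.9, 1) = 1
(A ∧ C) = min(0.7, 0.6) = 0.6
(A → (A ∧ C)): min(1, 1 − 0.7 + 0.6) = 0.9
(B ∧ C) = min(0.2, 0.6) = 0.2
¬(B ∧ C): Łukasiewicz ¬ gives 1 − 0.2 = 0.8
(C → ¬(B ∧ C)): min(1, 1 − 0.6 + 0.8) = 1
((A → (A ∧ C)) ∧ (C → ¬(B ∧ C))) = min(0.9, 1) = 0.9
(((A → (A ∧ C)) ∧ (C → ¬(B ∧ C))) → D): min(1, 1 − 0.9 + 0.9) = 1
(((¬A → B) ∨ (A → A)) → (((A → (A ∧ C)) ∧ (C → ¬(B ∧ C))) → D)): min(1, 1 − 1 + 1) = 1
(((¬C ∧ B) ∨ ¬D) ∧ (((¬A → B) ∨ (A → A)) → (((A → (A ∧ C)) ∧ (C → ¬(B ∧ C))) → D))) = min(0.2, 1) = 0.2

0.20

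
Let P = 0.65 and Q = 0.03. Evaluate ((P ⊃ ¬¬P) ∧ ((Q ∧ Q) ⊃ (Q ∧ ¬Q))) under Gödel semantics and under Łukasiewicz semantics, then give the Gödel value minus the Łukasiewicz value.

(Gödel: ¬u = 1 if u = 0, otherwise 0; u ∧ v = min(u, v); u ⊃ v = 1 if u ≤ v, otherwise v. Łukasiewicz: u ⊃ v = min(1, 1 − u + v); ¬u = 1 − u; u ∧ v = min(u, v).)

-1.00

Gödel evaluation:
  ¬P: Gödel ¬ of 0.65 = 0 (operand ≠ 0)
  ¬¬P: Gödel ¬ of 0 = 1 (operand is 0)
  (P ⊃ ¬¬P): 0.65 ≤ 1, so result = 1
  (Q ∧ Q) = min(0.03, 0.03) = 0.03
  ¬Q: Gödel ¬ of 0.03 = 0 (operand ≠ 0)
  (Q ∧ ¬Q) = min(0.03, 0) = 0
  ((Q ∧ Q) ⊃ (Q ∧ ¬Q)): 0.03 > 0, so result = 0
  ((P ⊃ ¬¬P) ∧ ((Q ∧ Q) ⊃ (Q ∧ ¬Q))) = min(1, 0) = 0
  Gödel value = 0
Łukasiewicz evaluation:
  ¬P: Łukasiewicz ¬ gives 1 − 0.65 = 0.35
  ¬¬P: Łukasiewicz ¬ gives 1 − 0.35 = 0.65
  (P ⊃ ¬¬P): min(1, 1 − 0.65 + 0.65) = 1
  (Q ∧ Q) = min(0.03, 0.03) = 0.03
  ¬Q: Łukasiewicz ¬ gives 1 − 0.03 = 0.97
  (Q ∧ ¬Q) = min(0.03, 0.97) = 0.03
  ((Q ∧ Q) ⊃ (Q ∧ ¬Q)): min(1, 1 − 0.03 + 0.03) = 1
  ((P ⊃ ¬¬P) ∧ ((Q ∧ Q) ⊃ (Q ∧ ¬Q))) = min(1, 1) = 1
  Łukasiewicz value = 1
Difference: 0 − 1 = -1.00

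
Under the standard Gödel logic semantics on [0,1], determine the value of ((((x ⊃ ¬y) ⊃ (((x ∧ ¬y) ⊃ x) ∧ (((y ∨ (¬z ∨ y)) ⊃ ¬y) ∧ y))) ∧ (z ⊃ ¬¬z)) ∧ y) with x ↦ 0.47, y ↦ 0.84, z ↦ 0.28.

0.84

¬y: Gödel ¬ of 0.84 = 0 (operand ≠ 0)
(x ⊃ ¬y): 0.47 > 0, so result = 0
¬y: Gödel ¬ of 0.84 = 0 (operand ≠ 0)
(x ∧ ¬y) = min(0.47, 0) = 0
((x ∧ ¬y) ⊃ x): 0 ≤ 0.47, so result = 1
¬z: Gödel ¬ of 0.28 = 0 (operand ≠ 0)
(¬z ∨ y) = max(0, 0.84) = 0.84
(y ∨ (¬z ∨ y)) = max(0.84, 0.84) = 0.84
¬y: Gödel ¬ of 0.84 = 0 (operand ≠ 0)
((y ∨ (¬z ∨ y)) ⊃ ¬y): 0.84 > 0, so result = 0
(((y ∨ (¬z ∨ y)) ⊃ ¬y) ∧ y) = min(0, 0.84) = 0
(((x ∧ ¬y) ⊃ x) ∧ (((y ∨ (¬z ∨ y)) ⊃ ¬y) ∧ y)) = min(1, 0) = 0
((x ⊃ ¬y) ⊃ (((x ∧ ¬y) ⊃ x) ∧ (((y ∨ (¬z ∨ y)) ⊃ ¬y) ∧ y))): 0 ≤ 0, so result = 1
¬z: Gödel ¬ of 0.28 = 0 (operand ≠ 0)
¬¬z: Gödel ¬ of 0 = 1 (operand is 0)
(z ⊃ ¬¬z): 0.28 ≤ 1, so result = 1
(((x ⊃ ¬y) ⊃ (((x ∧ ¬y) ⊃ x) ∧ (((y ∨ (¬z ∨ y)) ⊃ ¬y) ∧ y))) ∧ (z ⊃ ¬¬z)) = min(1, 1) = 1
((((x ⊃ ¬y) ⊃ (((x ∧ ¬y) ⊃ x) ∧ (((y ∨ (¬z ∨ y)) ⊃ ¬y) ∧ y))) ∧ (z ⊃ ¬¬z)) ∧ y) = min(1, 0.84) = 0.84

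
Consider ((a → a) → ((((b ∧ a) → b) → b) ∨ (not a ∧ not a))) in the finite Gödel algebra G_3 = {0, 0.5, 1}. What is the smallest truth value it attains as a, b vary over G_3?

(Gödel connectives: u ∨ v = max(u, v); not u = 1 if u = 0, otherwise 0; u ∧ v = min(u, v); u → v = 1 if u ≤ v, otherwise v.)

The minimum is attained at a = 0.5, b = 0:
  (a → a): 0.5 ≤ 0.5, so result = 1
  (b ∧ a) = min(0, 0.5) = 0
  ((b ∧ a) → b): 0 ≤ 0, so result = 1
  (((b ∧ a) → b) → b): 1 > 0, so result = 0
  not a: Gödel ¬ of 0.5 = 0 (operand ≠ 0)
  not a: Gödel ¬ of 0.5 = 0 (operand ≠ 0)
  (not a ∧ not a) = min(0, 0) = 0
  ((((b ∧ a) → b) → b) ∨ (not a ∧ not a)) = max(0, 0) = 0
  ((a → a) → ((((b ∧ a) → b) → b) ∨ (not a ∧ not a))): 1 > 0, so result = 0
Checking all 9 assignments confirms none give a value below 0.00.

0.00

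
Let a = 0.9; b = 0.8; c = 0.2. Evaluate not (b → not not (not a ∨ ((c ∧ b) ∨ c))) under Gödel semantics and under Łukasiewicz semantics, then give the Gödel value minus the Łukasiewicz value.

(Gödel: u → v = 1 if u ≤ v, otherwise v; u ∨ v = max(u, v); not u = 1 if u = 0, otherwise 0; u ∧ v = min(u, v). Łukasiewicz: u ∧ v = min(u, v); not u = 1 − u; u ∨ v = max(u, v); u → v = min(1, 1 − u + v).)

-0.60

Gödel evaluation:
  not a: Gödel ¬ of 0.9 = 0 (operand ≠ 0)
  (c ∧ b) = min(0.2, 0.8) = 0.2
  ((c ∧ b) ∨ c) = max(0.2, 0.2) = 0.2
  (not a ∨ ((c ∧ b) ∨ c)) = max(0, 0.2) = 0.2
  not (not a ∨ ((c ∧ b) ∨ c)): Gödel ¬ of 0.2 = 0 (operand ≠ 0)
  not not (not a ∨ ((c ∧ b) ∨ c)): Gödel ¬ of 0 = 1 (operand is 0)
  (b → not not (not a ∨ ((c ∧ b) ∨ c))): 0.8 ≤ 1, so result = 1
  not (b → not not (not a ∨ ((c ∧ b) ∨ c))): Gödel ¬ of 1 = 0 (operand ≠ 0)
  Gödel value = 0
Łukasiewicz evaluation:
  not a: Łukasiewicz ¬ gives 1 − 0.9 = 0.1
  (c ∧ b) = min(0.2, 0.8) = 0.2
  ((c ∧ b) ∨ c) = max(0.2, 0.2) = 0.2
  (not a ∨ ((c ∧ b) ∨ c)) = max(0.1, 0.2) = 0.2
  not (not a ∨ ((c ∧ b) ∨ c)): Łukasiewicz ¬ gives 1 − 0.2 = 0.8
  not not (not a ∨ ((c ∧ b) ∨ c)): Łukasiewicz ¬ gives 1 − 0.8 = 0.2
  (b → not not (not a ∨ ((c ∧ b) ∨ c))): min(1, 1 − 0.8 + 0.2) = 0.4
  not (b → not not (not a ∨ ((c ∧ b) ∨ c))): Łukasiewicz ¬ gives 1 − 0.4 = 0.6
  Łukasiewicz value = 0.6
Difference: 0 − 0.6 = -0.60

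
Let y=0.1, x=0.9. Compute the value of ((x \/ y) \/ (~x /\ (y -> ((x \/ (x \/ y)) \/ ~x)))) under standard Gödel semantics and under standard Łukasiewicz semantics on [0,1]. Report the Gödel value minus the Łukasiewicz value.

0.00

Gödel evaluation:
  (x \/ y) = max(0.9, 0.1) = 0.9
  ~x: Gödel ¬ of 0.9 = 0 (operand ≠ 0)
  (x \/ y) = max(0.9, 0.1) = 0.9
  (x \/ (x \/ y)) = max(0.9, 0.9) = 0.9
  ~x: Gödel ¬ of 0.9 = 0 (operand ≠ 0)
  ((x \/ (x \/ y)) \/ ~x) = max(0.9, 0) = 0.9
  (y -> ((x \/ (x \/ y)) \/ ~x)): 0.1 ≤ 0.9, so result = 1
  (~x /\ (y -> ((x \/ (x \/ y)) \/ ~x))) = min(0, 1) = 0
  ((x \/ y) \/ (~x /\ (y -> ((x \/ (x \/ y)) \/ ~x)))) = max(0.9, 0) = 0.9
  Gödel value = 0.9
Łukasiewicz evaluation:
  (x \/ y) = max(0.9, 0.1) = 0.9
  ~x: Łukasiewicz ¬ gives 1 − 0.9 = 0.1
  (x \/ y) = max(0.9, 0.1) = 0.9
  (x \/ (x \/ y)) = max(0.9, 0.9) = 0.9
  ~x: Łukasiewicz ¬ gives 1 − 0.9 = 0.1
  ((x \/ (x \/ y)) \/ ~x) = max(0.9, 0.1) = 0.9
  (y -> ((x \/ (x \/ y)) \/ ~x)): min(1, 1 − 0.1 + 0.9) = 1
  (~x /\ (y -> ((x \/ (x \/ y)) \/ ~x))) = min(0.1, 1) = 0.1
  ((x \/ y) \/ (~x /\ (y -> ((x \/ (x \/ y)) \/ ~x)))) = max(0.9, 0.1) = 0.9
  Łukasiewicz value = 0.9
Difference: 0.9 − 0.9 = 0.00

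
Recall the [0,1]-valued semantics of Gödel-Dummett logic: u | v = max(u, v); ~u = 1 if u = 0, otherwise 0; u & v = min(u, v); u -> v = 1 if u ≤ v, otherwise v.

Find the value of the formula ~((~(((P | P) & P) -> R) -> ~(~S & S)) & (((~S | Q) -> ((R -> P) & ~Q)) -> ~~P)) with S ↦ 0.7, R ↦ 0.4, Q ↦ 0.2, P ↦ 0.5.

(P | P) = max(0.5, 0.5) = 0.5
((P | P) & P) = min(0.5, 0.5) = 0.5
(((P | P) & P) -> R): 0.5 > 0.4, so result = 0.4
~(((P | P) & P) -> R): Gödel ¬ of 0.4 = 0 (operand ≠ 0)
~S: Gödel ¬ of 0.7 = 0 (operand ≠ 0)
(~S & S) = min(0, 0.7) = 0
~(~S & S): Gödel ¬ of 0 = 1 (operand is 0)
(~(((P | P) & P) -> R) -> ~(~S & S)): 0 ≤ 1, so result = 1
~S: Gödel ¬ of 0.7 = 0 (operand ≠ 0)
(~S | Q) = max(0, 0.2) = 0.2
(R -> P): 0.4 ≤ 0.5, so result = 1
~Q: Gödel ¬ of 0.2 = 0 (operand ≠ 0)
((R -> P) & ~Q) = min(1, 0) = 0
((~S | Q) -> ((R -> P) & ~Q)): 0.2 > 0, so result = 0
~P: Gödel ¬ of 0.5 = 0 (operand ≠ 0)
~~P: Gödel ¬ of 0 = 1 (operand is 0)
(((~S | Q) -> ((R -> P) & ~Q)) -> ~~P): 0 ≤ 1, so result = 1
((~(((P | P) & P) -> R) -> ~(~S & S)) & (((~S | Q) -> ((R -> P) & ~Q)) -> ~~P)) = min(1, 1) = 1
~((~(((P | P) & P) -> R) -> ~(~S & S)) & (((~S | Q) -> ((R -> P) & ~Q)) -> ~~P)): Gödel ¬ of 1 = 0 (operand ≠ 0)

0.00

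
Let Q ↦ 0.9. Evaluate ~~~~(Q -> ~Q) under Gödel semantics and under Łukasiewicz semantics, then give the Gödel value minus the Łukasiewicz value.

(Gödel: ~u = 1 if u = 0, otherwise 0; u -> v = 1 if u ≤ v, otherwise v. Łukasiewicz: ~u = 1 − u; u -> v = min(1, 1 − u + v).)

Gödel evaluation:
  ~Q: Gödel ¬ of 0.9 = 0 (operand ≠ 0)
  (Q -> ~Q): 0.9 > 0, so result = 0
  ~(Q -> ~Q): Gödel ¬ of 0 = 1 (operand is 0)
  ~~(Q -> ~Q): Gödel ¬ of 1 = 0 (operand ≠ 0)
  ~~~(Q -> ~Q): Gödel ¬ of 0 = 1 (operand is 0)
  ~~~~(Q -> ~Q): Gödel ¬ of 1 = 0 (operand ≠ 0)
  Gödel value = 0
Łukasiewicz evaluation:
  ~Q: Łukasiewicz ¬ gives 1 − 0.9 = 0.1
  (Q -> ~Q): min(1, 1 − 0.9 + 0.1) = 0.2
  ~(Q -> ~Q): Łukasiewicz ¬ gives 1 − 0.2 = 0.8
  ~~(Q -> ~Q): Łukasiewicz ¬ gives 1 − 0.8 = 0.2
  ~~~(Q -> ~Q): Łukasiewicz ¬ gives 1 − 0.2 = 0.8
  ~~~~(Q -> ~Q): Łukasiewicz ¬ gives 1 − 0.8 = 0.2
  Łukasiewicz value = 0.2
Difference: 0 − 0.2 = -0.20

-0.20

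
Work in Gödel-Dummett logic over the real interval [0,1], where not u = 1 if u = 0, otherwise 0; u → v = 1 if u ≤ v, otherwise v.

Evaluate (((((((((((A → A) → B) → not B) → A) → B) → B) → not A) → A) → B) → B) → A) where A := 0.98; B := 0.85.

(A → A): 0.98 ≤ 0.98, so result = 1
((A → A) → B): 1 > 0.85, so result = 0.85
not B: Gödel ¬ of 0.85 = 0 (operand ≠ 0)
(((A → A) → B) → not B): 0.85 > 0, so result = 0
((((A → A) → B) → not B) → A): 0 ≤ 0.98, so result = 1
(((((A → A) → B) → not B) → A) → B): 1 > 0.85, so result = 0.85
((((((A → A) → B) → not B) → A) → B) → B): 0.85 ≤ 0.85, so result = 1
not A: Gödel ¬ of 0.98 = 0 (operand ≠ 0)
(((((((A → A) → B) → not B) → A) → B) → B) → not A): 1 > 0, so result = 0
((((((((A → A) → B) → not B) → A) → B) → B) → not A) → A): 0 ≤ 0.98, so result = 1
(((((((((A → A) → B) → not B) → A) → B) → B) → not A) → A) → B): 1 > 0.85, so result = 0.85
((((((((((A → A) → B) → not B) → A) → B) → B) → not A) → A) → B) → B): 0.85 ≤ 0.85, so result = 1
(((((((((((A → A) → B) → not B) → A) → B) → B) → not A) → A) → B) → B) → A): 1 > 0.98, so result = 0.98

0.98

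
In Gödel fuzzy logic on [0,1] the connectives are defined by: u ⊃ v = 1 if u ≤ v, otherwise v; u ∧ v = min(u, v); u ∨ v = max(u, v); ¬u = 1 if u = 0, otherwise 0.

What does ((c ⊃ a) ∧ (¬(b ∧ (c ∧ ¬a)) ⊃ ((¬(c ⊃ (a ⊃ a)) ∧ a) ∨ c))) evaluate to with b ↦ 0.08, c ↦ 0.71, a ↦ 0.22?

0.22

(c ⊃ a): 0.71 > 0.22, so result = 0.22
¬a: Gödel ¬ of 0.22 = 0 (operand ≠ 0)
(c ∧ ¬a) = min(0.71, 0) = 0
(b ∧ (c ∧ ¬a)) = min(0.08, 0) = 0
¬(b ∧ (c ∧ ¬a)): Gödel ¬ of 0 = 1 (operand is 0)
(a ⊃ a): 0.22 ≤ 0.22, so result = 1
(c ⊃ (a ⊃ a)): 0.71 ≤ 1, so result = 1
¬(c ⊃ (a ⊃ a)): Gödel ¬ of 1 = 0 (operand ≠ 0)
(¬(c ⊃ (a ⊃ a)) ∧ a) = min(0, 0.22) = 0
((¬(c ⊃ (a ⊃ a)) ∧ a) ∨ c) = max(0, 0.71) = 0.71
(¬(b ∧ (c ∧ ¬a)) ⊃ ((¬(c ⊃ (a ⊃ a)) ∧ a) ∨ c)): 1 > 0.71, so result = 0.71
((c ⊃ a) ∧ (¬(b ∧ (c ∧ ¬a)) ⊃ ((¬(c ⊃ (a ⊃ a)) ∧ a) ∨ c))) = min(0.22, 0.71) = 0.22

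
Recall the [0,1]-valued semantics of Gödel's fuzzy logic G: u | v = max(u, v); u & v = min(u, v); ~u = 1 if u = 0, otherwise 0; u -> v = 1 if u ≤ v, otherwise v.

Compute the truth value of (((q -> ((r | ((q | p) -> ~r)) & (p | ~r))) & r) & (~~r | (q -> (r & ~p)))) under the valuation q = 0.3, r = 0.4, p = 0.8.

(q | p) = max(0.3, 0.8) = 0.8
~r: Gödel ¬ of 0.4 = 0 (operand ≠ 0)
((q | p) -> ~r): 0.8 > 0, so result = 0
(r | ((q | p) -> ~r)) = max(0.4, 0) = 0.4
~r: Gödel ¬ of 0.4 = 0 (operand ≠ 0)
(p | ~r) = max(0.8, 0) = 0.8
((r | ((q | p) -> ~r)) & (p | ~r)) = min(0.4, 0.8) = 0.4
(q -> ((r | ((q | p) -> ~r)) & (p | ~r))): 0.3 ≤ 0.4, so result = 1
((q -> ((r | ((q | p) -> ~r)) & (p | ~r))) & r) = min(1, 0.4) = 0.4
~r: Gödel ¬ of 0.4 = 0 (operand ≠ 0)
~~r: Gödel ¬ of 0 = 1 (operand is 0)
~p: Gödel ¬ of 0.8 = 0 (operand ≠ 0)
(r & ~p) = min(0.4, 0) = 0
(q -> (r & ~p)): 0.3 > 0, so result = 0
(~~r | (q -> (r & ~p))) = max(1, 0) = 1
(((q -> ((r | ((q | p) -> ~r)) & (p | ~r))) & r) & (~~r | (q -> (r & ~p)))) = min(0.4, 1) = 0.4

0.40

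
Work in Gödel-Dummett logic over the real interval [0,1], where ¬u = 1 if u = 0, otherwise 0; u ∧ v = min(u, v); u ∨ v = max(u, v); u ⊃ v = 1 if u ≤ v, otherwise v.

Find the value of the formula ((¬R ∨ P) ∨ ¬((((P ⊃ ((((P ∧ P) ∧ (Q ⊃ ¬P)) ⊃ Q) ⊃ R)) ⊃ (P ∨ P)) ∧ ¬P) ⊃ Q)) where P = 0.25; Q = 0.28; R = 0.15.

¬R: Gödel ¬ of 0.15 = 0 (operand ≠ 0)
(¬R ∨ P) = max(0, 0.25) = 0.25
(P ∧ P) = min(0.25, 0.25) = 0.25
¬P: Gödel ¬ of 0.25 = 0 (operand ≠ 0)
(Q ⊃ ¬P): 0.28 > 0, so result = 0
((P ∧ P) ∧ (Q ⊃ ¬P)) = min(0.25, 0) = 0
(((P ∧ P) ∧ (Q ⊃ ¬P)) ⊃ Q): 0 ≤ 0.28, so result = 1
((((P ∧ P) ∧ (Q ⊃ ¬P)) ⊃ Q) ⊃ R): 1 > 0.15, so result = 0.15
(P ⊃ ((((P ∧ P) ∧ (Q ⊃ ¬P)) ⊃ Q) ⊃ R)): 0.25 > 0.15, so result = 0.15
(P ∨ P) = max(0.25, 0.25) = 0.25
((P ⊃ ((((P ∧ P) ∧ (Q ⊃ ¬P)) ⊃ Q) ⊃ R)) ⊃ (P ∨ P)): 0.15 ≤ 0.25, so result = 1
¬P: Gödel ¬ of 0.25 = 0 (operand ≠ 0)
(((P ⊃ ((((P ∧ P) ∧ (Q ⊃ ¬P)) ⊃ Q) ⊃ R)) ⊃ (P ∨ P)) ∧ ¬P) = min(1, 0) = 0
((((P ⊃ ((((P ∧ P) ∧ (Q ⊃ ¬P)) ⊃ Q) ⊃ R)) ⊃ (P ∨ P)) ∧ ¬P) ⊃ Q): 0 ≤ 0.28, so result = 1
¬((((P ⊃ ((((P ∧ P) ∧ (Q ⊃ ¬P)) ⊃ Q) ⊃ R)) ⊃ (P ∨ P)) ∧ ¬P) ⊃ Q): Gödel ¬ of 1 = 0 (operand ≠ 0)
((¬R ∨ P) ∨ ¬((((P ⊃ ((((P ∧ P) ∧ (Q ⊃ ¬P)) ⊃ Q) ⊃ R)) ⊃ (P ∨ P)) ∧ ¬P) ⊃ Q)) = max(0.25, 0) = 0.25

0.25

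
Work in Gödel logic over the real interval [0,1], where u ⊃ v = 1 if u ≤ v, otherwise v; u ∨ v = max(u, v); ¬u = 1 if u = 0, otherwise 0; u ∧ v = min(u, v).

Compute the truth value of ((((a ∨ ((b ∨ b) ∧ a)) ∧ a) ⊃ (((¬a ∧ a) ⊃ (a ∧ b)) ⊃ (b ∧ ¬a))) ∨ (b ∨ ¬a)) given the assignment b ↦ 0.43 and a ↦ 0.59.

0.43

(b ∨ b) = max(0.43, 0.43) = 0.43
((b ∨ b) ∧ a) = min(0.43, 0.59) = 0.43
(a ∨ ((b ∨ b) ∧ a)) = max(0.59, 0.43) = 0.59
((a ∨ ((b ∨ b) ∧ a)) ∧ a) = min(0.59, 0.59) = 0.59
¬a: Gödel ¬ of 0.59 = 0 (operand ≠ 0)
(¬a ∧ a) = min(0, 0.59) = 0
(a ∧ b) = min(0.59, 0.43) = 0.43
((¬a ∧ a) ⊃ (a ∧ b)): 0 ≤ 0.43, so result = 1
¬a: Gödel ¬ of 0.59 = 0 (operand ≠ 0)
(b ∧ ¬a) = min(0.43, 0) = 0
(((¬a ∧ a) ⊃ (a ∧ b)) ⊃ (b ∧ ¬a)): 1 > 0, so result = 0
(((a ∨ ((b ∨ b) ∧ a)) ∧ a) ⊃ (((¬a ∧ a) ⊃ (a ∧ b)) ⊃ (b ∧ ¬a))): 0.59 > 0, so result = 0
¬a: Gödel ¬ of 0.59 = 0 (operand ≠ 0)
(b ∨ ¬a) = max(0.43, 0) = 0.43
((((a ∨ ((b ∨ b) ∧ a)) ∧ a) ⊃ (((¬a ∧ a) ⊃ (a ∧ b)) ⊃ (b ∧ ¬a))) ∨ (b ∨ ¬a)) = max(0, 0.43) = 0.43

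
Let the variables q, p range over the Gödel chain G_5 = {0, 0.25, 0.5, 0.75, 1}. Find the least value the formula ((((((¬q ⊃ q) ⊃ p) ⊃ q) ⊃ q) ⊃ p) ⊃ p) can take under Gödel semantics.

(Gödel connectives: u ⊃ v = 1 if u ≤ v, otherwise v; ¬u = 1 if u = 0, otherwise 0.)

The minimum is attained at q = 0.25, p = 0.25:
  ¬q: Gödel ¬ of 0.25 = 0 (operand ≠ 0)
  (¬q ⊃ q): 0 ≤ 0.25, so result = 1
  ((¬q ⊃ q) ⊃ p): 1 > 0.25, so result = 0.25
  (((¬q ⊃ q) ⊃ p) ⊃ q): 0.25 ≤ 0.25, so result = 1
  ((((¬q ⊃ q) ⊃ p) ⊃ q) ⊃ q): 1 > 0.25, so result = 0.25
  (((((¬q ⊃ q) ⊃ p) ⊃ q) ⊃ q) ⊃ p): 0.25 ≤ 0.25, so result = 1
  ((((((¬q ⊃ q) ⊃ p) ⊃ q) ⊃ q) ⊃ p) ⊃ p): 1 > 0.25, so result = 0.25
Checking all 25 assignments confirms none give a value below 0.25.

0.25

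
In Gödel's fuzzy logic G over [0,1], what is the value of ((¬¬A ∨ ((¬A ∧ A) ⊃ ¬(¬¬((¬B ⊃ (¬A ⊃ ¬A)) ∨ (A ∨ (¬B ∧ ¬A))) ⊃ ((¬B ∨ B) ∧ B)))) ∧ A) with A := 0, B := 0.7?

¬A: Gödel ¬ of 0 = 1 (operand is 0)
¬¬A: Gödel ¬ of 1 = 0 (operand ≠ 0)
¬A: Gödel ¬ of 0 = 1 (operand is 0)
(¬A ∧ A) = min(1, 0) = 0
¬B: Gödel ¬ of 0.7 = 0 (operand ≠ 0)
¬A: Gödel ¬ of 0 = 1 (operand is 0)
¬A: Gödel ¬ of 0 = 1 (operand is 0)
(¬A ⊃ ¬A): 1 ≤ 1, so result = 1
(¬B ⊃ (¬A ⊃ ¬A)): 0 ≤ 1, so result = 1
¬B: Gödel ¬ of 0.7 = 0 (operand ≠ 0)
¬A: Gödel ¬ of 0 = 1 (operand is 0)
(¬B ∧ ¬A) = min(0, 1) = 0
(A ∨ (¬B ∧ ¬A)) = max(0, 0) = 0
((¬B ⊃ (¬A ⊃ ¬A)) ∨ (A ∨ (¬B ∧ ¬A))) = max(1, 0) = 1
¬((¬B ⊃ (¬A ⊃ ¬A)) ∨ (A ∨ (¬B ∧ ¬A))): Gödel ¬ of 1 = 0 (operand ≠ 0)
¬¬((¬B ⊃ (¬A ⊃ ¬A)) ∨ (A ∨ (¬B ∧ ¬A))): Gödel ¬ of 0 = 1 (operand is 0)
¬B: Gödel ¬ of 0.7 = 0 (operand ≠ 0)
(¬B ∨ B) = max(0, 0.7) = 0.7
((¬B ∨ B) ∧ B) = min(0.7, 0.7) = 0.7
(¬¬((¬B ⊃ (¬A ⊃ ¬A)) ∨ (A ∨ (¬B ∧ ¬A))) ⊃ ((¬B ∨ B) ∧ B)): 1 > 0.7, so result = 0.7
¬(¬¬((¬B ⊃ (¬A ⊃ ¬A)) ∨ (A ∨ (¬B ∧ ¬A))) ⊃ ((¬B ∨ B) ∧ B)): Gödel ¬ of 0.7 = 0 (operand ≠ 0)
((¬A ∧ A) ⊃ ¬(¬¬((¬B ⊃ (¬A ⊃ ¬A)) ∨ (A ∨ (¬B ∧ ¬A))) ⊃ ((¬B ∨ B) ∧ B))): 0 ≤ 0, so result = 1
(¬¬A ∨ ((¬A ∧ A) ⊃ ¬(¬¬((¬B ⊃ (¬A ⊃ ¬A)) ∨ (A ∨ (¬B ∧ ¬A))) ⊃ ((¬B ∨ B) ∧ B)))) = max(0, 1) = 1
((¬¬A ∨ ((¬A ∧ A) ⊃ ¬(¬¬((¬B ⊃ (¬A ⊃ ¬A)) ∨ (A ∨ (¬B ∧ ¬A))) ⊃ ((¬B ∨ B) ∧ B)))) ∧ A) = min(1, 0) = 0

0.00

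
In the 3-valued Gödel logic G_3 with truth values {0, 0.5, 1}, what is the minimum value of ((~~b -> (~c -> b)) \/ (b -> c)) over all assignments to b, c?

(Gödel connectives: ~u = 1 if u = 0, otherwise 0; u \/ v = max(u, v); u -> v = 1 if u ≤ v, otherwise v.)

0.50

The minimum is attained at b = 0.5, c = 0:
  ~b: Gödel ¬ of 0.5 = 0 (operand ≠ 0)
  ~~b: Gödel ¬ of 0 = 1 (operand is 0)
  ~c: Gödel ¬ of 0 = 1 (operand is 0)
  (~c -> b): 1 > 0.5, so result = 0.5
  (~~b -> (~c -> b)): 1 > 0.5, so result = 0.5
  (b -> c): 0.5 > 0, so result = 0
  ((~~b -> (~c -> b)) \/ (b -> c)) = max(0.5, 0) = 0.5
Checking all 9 assignments confirms none give a value below 0.50.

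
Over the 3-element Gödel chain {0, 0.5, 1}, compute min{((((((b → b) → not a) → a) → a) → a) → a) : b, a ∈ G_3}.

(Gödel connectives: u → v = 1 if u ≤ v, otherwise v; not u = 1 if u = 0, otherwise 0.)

0.50

The minimum is attained at b = 0, a = 0.5:
  (b → b): 0 ≤ 0, so result = 1
  not a: Gödel ¬ of 0.5 = 0 (operand ≠ 0)
  ((b → b) → not a): 1 > 0, so result = 0
  (((b → b) → not a) → a): 0 ≤ 0.5, so result = 1
  ((((b → b) → not a) → a) → a): 1 > 0.5, so result = 0.5
  (((((b → b) → not a) → a) → a) → a): 0.5 ≤ 0.5, so result = 1
  ((((((b → b) → not a) → a) → a) → a) → a): 1 > 0.5, so result = 0.5
Checking all 9 assignments confirms none give a value below 0.50.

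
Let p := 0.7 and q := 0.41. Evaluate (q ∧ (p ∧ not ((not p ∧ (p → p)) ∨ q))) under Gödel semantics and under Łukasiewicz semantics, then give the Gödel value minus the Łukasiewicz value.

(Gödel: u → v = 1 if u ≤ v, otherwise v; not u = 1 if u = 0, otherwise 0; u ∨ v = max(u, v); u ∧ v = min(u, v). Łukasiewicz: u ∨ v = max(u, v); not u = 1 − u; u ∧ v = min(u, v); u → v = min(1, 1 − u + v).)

-0.41

Gödel evaluation:
  not p: Gödel ¬ of 0.7 = 0 (operand ≠ 0)
  (p → p): 0.7 ≤ 0.7, so result = 1
  (not p ∧ (p → p)) = min(0, 1) = 0
  ((not p ∧ (p → p)) ∨ q) = max(0, 0.41) = 0.41
  not ((not p ∧ (p → p)) ∨ q): Gödel ¬ of 0.41 = 0 (operand ≠ 0)
  (p ∧ not ((not p ∧ (p → p)) ∨ q)) = min(0.7, 0) = 0
  (q ∧ (p ∧ not ((not p ∧ (p → p)) ∨ q))) = min(0.41, 0) = 0
  Gödel value = 0
Łukasiewicz evaluation:
  not p: Łukasiewicz ¬ gives 1 − 0.7 = 0.3
  (p → p): min(1, 1 − 0.7 + 0.7) = 1
  (not p ∧ (p → p)) = min(0.3, 1) = 0.3
  ((not p ∧ (p → p)) ∨ q) = max(0.3, 0.41) = 0.41
  not ((not p ∧ (p → p)) ∨ q): Łukasiewicz ¬ gives 1 − 0.41 = 0.59
  (p ∧ not ((not p ∧ (p → p)) ∨ q)) = min(0.7, 0.59) = 0.59
  (q ∧ (p ∧ not ((not p ∧ (p → p)) ∨ q))) = min(0.41, 0.59) = 0.41
  Łukasiewicz value = 0.41
Difference: 0 − 0.41 = -0.41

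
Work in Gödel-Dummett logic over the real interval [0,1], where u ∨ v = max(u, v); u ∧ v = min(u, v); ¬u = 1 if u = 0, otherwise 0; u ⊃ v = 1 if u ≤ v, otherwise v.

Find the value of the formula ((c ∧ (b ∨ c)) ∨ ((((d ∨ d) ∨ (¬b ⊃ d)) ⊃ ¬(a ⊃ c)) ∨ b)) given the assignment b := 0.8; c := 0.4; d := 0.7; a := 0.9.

(b ∨ c) = max(0.8, 0.4) = 0.8
(c ∧ (b ∨ c)) = min(0.4, 0.8) = 0.4
(d ∨ d) = max(0.7, 0.7) = 0.7
¬b: Gödel ¬ of 0.8 = 0 (operand ≠ 0)
(¬b ⊃ d): 0 ≤ 0.7, so result = 1
((d ∨ d) ∨ (¬b ⊃ d)) = max(0.7, 1) = 1
(a ⊃ c): 0.9 > 0.4, so result = 0.4
¬(a ⊃ c): Gödel ¬ of 0.4 = 0 (operand ≠ 0)
(((d ∨ d) ∨ (¬b ⊃ d)) ⊃ ¬(a ⊃ c)): 1 > 0, so result = 0
((((d ∨ d) ∨ (¬b ⊃ d)) ⊃ ¬(a ⊃ c)) ∨ b) = max(0, 0.8) = 0.8
((c ∧ (b ∨ c)) ∨ ((((d ∨ d) ∨ (¬b ⊃ d)) ⊃ ¬(a ⊃ c)) ∨ b)) = max(0.4, 0.8) = 0.8

0.80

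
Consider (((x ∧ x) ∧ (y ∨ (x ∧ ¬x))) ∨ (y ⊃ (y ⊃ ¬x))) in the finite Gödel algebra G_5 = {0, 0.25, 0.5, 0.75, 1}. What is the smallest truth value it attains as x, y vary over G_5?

The minimum is attained at x = 0.25, y = 0.25:
  (x ∧ x) = min(0.25, 0.25) = 0.25
  ¬x: Gödel ¬ of 0.25 = 0 (operand ≠ 0)
  (x ∧ ¬x) = min(0.25, 0) = 0
  (y ∨ (x ∧ ¬x)) = max(0.25, 0) = 0.25
  ((x ∧ x) ∧ (y ∨ (x ∧ ¬x))) = min(0.25, 0.25) = 0.25
  ¬x: Gödel ¬ of 0.25 = 0 (operand ≠ 0)
  (y ⊃ ¬x): 0.25 > 0, so result = 0
  (y ⊃ (y ⊃ ¬x)): 0.25 > 0, so result = 0
  (((x ∧ x) ∧ (y ∨ (x ∧ ¬x))) ∨ (y ⊃ (y ⊃ ¬x))) = max(0.25, 0) = 0.25
Checking all 25 assignments confirms none give a value below 0.25.

0.25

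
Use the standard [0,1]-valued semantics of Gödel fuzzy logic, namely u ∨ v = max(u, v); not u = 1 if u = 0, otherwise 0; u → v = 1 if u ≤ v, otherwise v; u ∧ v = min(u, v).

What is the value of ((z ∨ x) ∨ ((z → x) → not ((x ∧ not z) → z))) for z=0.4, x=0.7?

(z ∨ x) = max(0.4, 0.7) = 0.7
(z → x): 0.4 ≤ 0.7, so result = 1
not z: Gödel ¬ of 0.4 = 0 (operand ≠ 0)
(x ∧ not z) = min(0.7, 0) = 0
((x ∧ not z) → z): 0 ≤ 0.4, so result = 1
not ((x ∧ not z) → z): Gödel ¬ of 1 = 0 (operand ≠ 0)
((z → x) → not ((x ∧ not z) → z)): 1 > 0, so result = 0
((z ∨ x) ∨ ((z → x) → not ((x ∧ not z) → z))) = max(0.7, 0) = 0.7

0.70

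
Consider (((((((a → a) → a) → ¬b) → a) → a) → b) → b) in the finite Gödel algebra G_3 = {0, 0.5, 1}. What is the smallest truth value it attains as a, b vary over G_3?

The minimum is attained at a = 0.5, b = 0.5:
  (a → a): 0.5 ≤ 0.5, so result = 1
  ((a → a) → a): 1 > 0.5, so result = 0.5
  ¬b: Gödel ¬ of 0.5 = 0 (operand ≠ 0)
  (((a → a) → a) → ¬b): 0.5 > 0, so result = 0
  ((((a → a) → a) → ¬b) → a): 0 ≤ 0.5, so result = 1
  (((((a → a) → a) → ¬b) → a) → a): 1 > 0.5, so result = 0.5
  ((((((a → a) → a) → ¬b) → a) → a) → b): 0.5 ≤ 0.5, so result = 1
  (((((((a → a) → a) → ¬b) → a) → a) → b) → b): 1 > 0.5, so result = 0.5
Checking all 9 assignments confirms none give a value below 0.50.

0.50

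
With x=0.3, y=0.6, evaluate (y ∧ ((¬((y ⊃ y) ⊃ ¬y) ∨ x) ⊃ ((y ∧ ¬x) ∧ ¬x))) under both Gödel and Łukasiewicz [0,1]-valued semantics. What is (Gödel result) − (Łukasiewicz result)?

Gödel evaluation:
  (y ⊃ y): 0.6 ≤ 0.6, so result = 1
  ¬y: Gödel ¬ of 0.6 = 0 (operand ≠ 0)
  ((y ⊃ y) ⊃ ¬y): 1 > 0, so result = 0
  ¬((y ⊃ y) ⊃ ¬y): Gödel ¬ of 0 = 1 (operand is 0)
  (¬((y ⊃ y) ⊃ ¬y) ∨ x) = max(1, 0.3) = 1
  ¬x: Gödel ¬ of 0.3 = 0 (operand ≠ 0)
  (y ∧ ¬x) = min(0.6, 0) = 0
  ¬x: Gödel ¬ of 0.3 = 0 (operand ≠ 0)
  ((y ∧ ¬x) ∧ ¬x) = min(0, 0) = 0
  ((¬((y ⊃ y) ⊃ ¬y) ∨ x) ⊃ ((y ∧ ¬x) ∧ ¬x)): 1 > 0, so result = 0
  (y ∧ ((¬((y ⊃ y) ⊃ ¬y) ∨ x) ⊃ ((y ∧ ¬x) ∧ ¬x))) = min(0.6, 0) = 0
  Gödel value = 0
Łukasiewicz evaluation:
  (y ⊃ y): min(1, 1 − 0.6 + 0.6) = 1
  ¬y: Łukasiewicz ¬ gives 1 − 0.6 = 0.4
  ((y ⊃ y) ⊃ ¬y): min(1, 1 − 1 + 0.4) = 0.4
  ¬((y ⊃ y) ⊃ ¬y): Łukasiewicz ¬ gives 1 − 0.4 = 0.6
  (¬((y ⊃ y) ⊃ ¬y) ∨ x) = max(0.6, 0.3) = 0.6
  ¬x: Łukasiewicz ¬ gives 1 − 0.3 = 0.7
  (y ∧ ¬x) = min(0.6, 0.7) = 0.6
  ¬x: Łukasiewicz ¬ gives 1 − 0.3 = 0.7
  ((y ∧ ¬x) ∧ ¬x) = min(0.6, 0.7) = 0.6
  ((¬((y ⊃ y) ⊃ ¬y) ∨ x) ⊃ ((y ∧ ¬x) ∧ ¬x)): min(1, 1 − 0.6 + 0.6) = 1
  (y ∧ ((¬((y ⊃ y) ⊃ ¬y) ∨ x) ⊃ ((y ∧ ¬x) ∧ ¬x))) = min(0.6, 1) = 0.6
  Łukasiewicz value = 0.6
Difference: 0 − 0.6 = -0.60

-0.60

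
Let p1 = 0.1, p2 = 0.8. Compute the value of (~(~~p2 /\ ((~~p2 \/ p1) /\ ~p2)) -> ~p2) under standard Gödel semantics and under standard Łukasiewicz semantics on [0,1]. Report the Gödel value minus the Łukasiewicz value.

Gödel evaluation:
  ~p2: Gödel ¬ of 0.8 = 0 (operand ≠ 0)
  ~~p2: Gödel ¬ of 0 = 1 (operand is 0)
  ~p2: Gödel ¬ of 0.8 = 0 (operand ≠ 0)
  ~~p2: Gödel ¬ of 0 = 1 (operand is 0)
  (~~p2 \/ p1) = max(1, 0.1) = 1
  ~p2: Gödel ¬ of 0.8 = 0 (operand ≠ 0)
  ((~~p2 \/ p1) /\ ~p2) = min(1, 0) = 0
  (~~p2 /\ ((~~p2 \/ p1) /\ ~p2)) = min(1, 0) = 0
  ~(~~p2 /\ ((~~p2 \/ p1) /\ ~p2)): Gödel ¬ of 0 = 1 (operand is 0)
  ~p2: Gödel ¬ of 0.8 = 0 (operand ≠ 0)
  (~(~~p2 /\ ((~~p2 \/ p1) /\ ~p2)) -> ~p2): 1 > 0, so result = 0
  Gödel value = 0
Łukasiewicz evaluation:
  ~p2: Łukasiewicz ¬ gives 1 − 0.8 = 0.2
  ~~p2: Łukasiewicz ¬ gives 1 − 0.2 = 0.8
  ~p2: Łukasiewicz ¬ gives 1 − 0.8 = 0.2
  ~~p2: Łukasiewicz ¬ gives 1 − 0.2 = 0.8
  (~~p2 \/ p1) = max(0.8, 0.1) = 0.8
  ~p2: Łukasiewicz ¬ gives 1 − 0.8 = 0.2
  ((~~p2 \/ p1) /\ ~p2) = min(0.8, 0.2) = 0.2
  (~~p2 /\ ((~~p2 \/ p1) /\ ~p2)) = min(0.8, 0.2) = 0.2
  ~(~~p2 /\ ((~~p2 \/ p1) /\ ~p2)): Łukasiewicz ¬ gives 1 − 0.2 = 0.8
  ~p2: Łukasiewicz ¬ gives 1 − 0.8 = 0.2
  (~(~~p2 /\ ((~~p2 \/ p1) /\ ~p2)) -> ~p2): min(1, 1 − 0.8 + 0.2) = 0.4
  Łukasiewicz value = 0.4
Difference: 0 − 0.4 = -0.40

-0.40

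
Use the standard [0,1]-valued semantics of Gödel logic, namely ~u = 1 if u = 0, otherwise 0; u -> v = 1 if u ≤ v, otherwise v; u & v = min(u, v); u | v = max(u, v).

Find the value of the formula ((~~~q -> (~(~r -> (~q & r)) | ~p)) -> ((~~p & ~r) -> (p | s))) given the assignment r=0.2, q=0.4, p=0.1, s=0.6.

1.00

~q: Gödel ¬ of 0.4 = 0 (operand ≠ 0)
~~q: Gödel ¬ of 0 = 1 (operand is 0)
~~~q: Gödel ¬ of 1 = 0 (operand ≠ 0)
~r: Gödel ¬ of 0.2 = 0 (operand ≠ 0)
~q: Gödel ¬ of 0.4 = 0 (operand ≠ 0)
(~q & r) = min(0, 0.2) = 0
(~r -> (~q & r)): 0 ≤ 0, so result = 1
~(~r -> (~q & r)): Gödel ¬ of 1 = 0 (operand ≠ 0)
~p: Gödel ¬ of 0.1 = 0 (operand ≠ 0)
(~(~r -> (~q & r)) | ~p) = max(0, 0) = 0
(~~~q -> (~(~r -> (~q & r)) | ~p)): 0 ≤ 0, so result = 1
~p: Gödel ¬ of 0.1 = 0 (operand ≠ 0)
~~p: Gödel ¬ of 0 = 1 (operand is 0)
~r: Gödel ¬ of 0.2 = 0 (operand ≠ 0)
(~~p & ~r) = min(1, 0) = 0
(p | s) = max(0.1, 0.6) = 0.6
((~~p & ~r) -> (p | s)): 0 ≤ 0.6, so result = 1
((~~~q -> (~(~r -> (~q & r)) | ~p)) -> ((~~p & ~r) -> (p | s))): 1 ≤ 1, so result = 1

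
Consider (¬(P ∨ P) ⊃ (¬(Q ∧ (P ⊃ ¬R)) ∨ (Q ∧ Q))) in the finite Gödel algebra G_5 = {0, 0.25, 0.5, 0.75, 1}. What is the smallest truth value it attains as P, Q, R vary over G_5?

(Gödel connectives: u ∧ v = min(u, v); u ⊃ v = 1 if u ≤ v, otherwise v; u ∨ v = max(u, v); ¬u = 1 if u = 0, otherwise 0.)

The minimum is attained at P = 0, Q = 0.25, R = 0:
  (P ∨ P) = max(0, 0) = 0
  ¬(P ∨ P): Gödel ¬ of 0 = 1 (operand is 0)
  ¬R: Gödel ¬ of 0 = 1 (operand is 0)
  (P ⊃ ¬R): 0 ≤ 1, so result = 1
  (Q ∧ (P ⊃ ¬R)) = min(0.25, 1) = 0.25
  ¬(Q ∧ (P ⊃ ¬R)): Gödel ¬ of 0.25 = 0 (operand ≠ 0)
  (Q ∧ Q) = min(0.25, 0.25) = 0.25
  (¬(Q ∧ (P ⊃ ¬R)) ∨ (Q ∧ Q)) = max(0, 0.25) = 0.25
  (¬(P ∨ P) ⊃ (¬(Q ∧ (P ⊃ ¬R)) ∨ (Q ∧ Q))): 1 > 0.25, so result = 0.25
Checking all 125 assignments confirms none give a value below 0.25.

0.25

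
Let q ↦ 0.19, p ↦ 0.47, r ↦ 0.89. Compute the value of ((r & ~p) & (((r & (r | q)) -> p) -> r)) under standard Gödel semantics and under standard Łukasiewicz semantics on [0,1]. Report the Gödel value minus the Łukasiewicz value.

-0.53

Gödel evaluation:
  ~p: Gödel ¬ of 0.47 = 0 (operand ≠ 0)
  (r & ~p) = min(0.89, 0) = 0
  (r | q) = max(0.89, 0.19) = 0.89
  (r & (r | q)) = min(0.89, 0.89) = 0.89
  ((r & (r | q)) -> p): 0.89 > 0.47, so result = 0.47
  (((r & (r | q)) -> p) -> r): 0.47 ≤ 0.89, so result = 1
  ((r & ~p) & (((r & (r | q)) -> p) -> r)) = min(0, 1) = 0
  Gödel value = 0
Łukasiewicz evaluation:
  ~p: Łukasiewicz ¬ gives 1 − 0.47 = 0.53
  (r & ~p) = min(0.89, 0.53) = 0.53
  (r | q) = max(0.89, 0.19) = 0.89
  (r & (r | q)) = min(0.89, 0.89) = 0.89
  ((r & (r | q)) -> p): min(1, 1 − 0.89 + 0.47) = 0.58
  (((r & (r | q)) -> p) -> r): min(1, 1 − 0.58 + 0.89) = 1
  ((r & ~p) & (((r & (r | q)) -> p) -> r)) = min(0.53, 1) = 0.53
  Łukasiewicz value = 0.53
Difference: 0 − 0.53 = -0.53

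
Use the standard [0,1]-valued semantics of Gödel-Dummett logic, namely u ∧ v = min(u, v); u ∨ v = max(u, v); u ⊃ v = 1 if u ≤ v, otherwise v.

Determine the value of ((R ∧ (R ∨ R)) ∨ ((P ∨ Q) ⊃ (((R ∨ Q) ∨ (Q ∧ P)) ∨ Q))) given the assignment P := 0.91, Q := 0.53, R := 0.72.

0.72

(R ∨ R) = max(0.72, 0.72) = 0.72
(R ∧ (R ∨ R)) = min(0.72, 0.72) = 0.72
(P ∨ Q) = max(0.91, 0.53) = 0.91
(R ∨ Q) = max(0.72, 0.53) = 0.72
(Q ∧ P) = min(0.53, 0.91) = 0.53
((R ∨ Q) ∨ (Q ∧ P)) = max(0.72, 0.53) = 0.72
(((R ∨ Q) ∨ (Q ∧ P)) ∨ Q) = max(0.72, 0.53) = 0.72
((P ∨ Q) ⊃ (((R ∨ Q) ∨ (Q ∧ P)) ∨ Q)): 0.91 > 0.72, so result = 0.72
((R ∧ (R ∨ R)) ∨ ((P ∨ Q) ⊃ (((R ∨ Q) ∨ (Q ∧ P)) ∨ Q))) = max(0.72, 0.72) = 0.72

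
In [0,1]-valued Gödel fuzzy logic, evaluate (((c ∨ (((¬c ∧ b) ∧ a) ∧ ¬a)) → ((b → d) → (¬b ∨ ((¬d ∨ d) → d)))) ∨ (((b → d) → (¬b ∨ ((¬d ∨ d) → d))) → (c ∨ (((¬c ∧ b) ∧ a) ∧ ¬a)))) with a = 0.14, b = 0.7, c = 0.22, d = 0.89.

1.00

¬c: Gödel ¬ of 0.22 = 0 (operand ≠ 0)
(¬c ∧ b) = min(0, 0.7) = 0
((¬c ∧ b) ∧ a) = min(0, 0.14) = 0
¬a: Gödel ¬ of 0.14 = 0 (operand ≠ 0)
(((¬c ∧ b) ∧ a) ∧ ¬a) = min(0, 0) = 0
(c ∨ (((¬c ∧ b) ∧ a) ∧ ¬a)) = max(0.22, 0) = 0.22
(b → d): 0.7 ≤ 0.89, so result = 1
¬b: Gödel ¬ of 0.7 = 0 (operand ≠ 0)
¬d: Gödel ¬ of 0.89 = 0 (operand ≠ 0)
(¬d ∨ d) = max(0, 0.89) = 0.89
((¬d ∨ d) → d): 0.89 ≤ 0.89, so result = 1
(¬b ∨ ((¬d ∨ d) → d)) = max(0, 1) = 1
((b → d) → (¬b ∨ ((¬d ∨ d) → d))): 1 ≤ 1, so result = 1
((c ∨ (((¬c ∧ b) ∧ a) ∧ ¬a)) → ((b → d) → (¬b ∨ ((¬d ∨ d) → d)))): 0.22 ≤ 1, so result = 1
(b → d): 0.7 ≤ 0.89, so result = 1
¬b: Gödel ¬ of 0.7 = 0 (operand ≠ 0)
¬d: Gödel ¬ of 0.89 = 0 (operand ≠ 0)
(¬d ∨ d) = max(0, 0.89) = 0.89
((¬d ∨ d) → d): 0.89 ≤ 0.89, so result = 1
(¬b ∨ ((¬d ∨ d) → d)) = max(0, 1) = 1
((b → d) → (¬b ∨ ((¬d ∨ d) → d))): 1 ≤ 1, so result = 1
¬c: Gödel ¬ of 0.22 = 0 (operand ≠ 0)
(¬c ∧ b) = min(0, 0.7) = 0
((¬c ∧ b) ∧ a) = min(0, 0.14) = 0
¬a: Gödel ¬ of 0.14 = 0 (operand ≠ 0)
(((¬c ∧ b) ∧ a) ∧ ¬a) = min(0, 0) = 0
(c ∨ (((¬c ∧ b) ∧ a) ∧ ¬a)) = max(0.22, 0) = 0.22
(((b → d) → (¬b ∨ ((¬d ∨ d) → d))) → (c ∨ (((¬c ∧ b) ∧ a) ∧ ¬a))): 1 > 0.22, so result = 0.22
(((c ∨ (((¬c ∧ b) ∧ a) ∧ ¬a)) → ((b → d) → (¬b ∨ ((¬d ∨ d) → d)))) ∨ (((b → d) → (¬b ∨ ((¬d ∨ d) → d))) → (c ∨ (((¬c ∧ b) ∧ a) ∧ ¬a)))) = max(1, 0.22) = 1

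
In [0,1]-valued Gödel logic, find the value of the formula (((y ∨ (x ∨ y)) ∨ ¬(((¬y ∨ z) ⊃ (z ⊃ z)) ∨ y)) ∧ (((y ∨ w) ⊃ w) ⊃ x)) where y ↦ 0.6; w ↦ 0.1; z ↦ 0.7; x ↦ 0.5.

0.60

(x ∨ y) = max(0.5, 0.6) = 0.6
(y ∨ (x ∨ y)) = max(0.6, 0.6) = 0.6
¬y: Gödel ¬ of 0.6 = 0 (operand ≠ 0)
(¬y ∨ z) = max(0, 0.7) = 0.7
(z ⊃ z): 0.7 ≤ 0.7, so result = 1
((¬y ∨ z) ⊃ (z ⊃ z)): 0.7 ≤ 1, so result = 1
(((¬y ∨ z) ⊃ (z ⊃ z)) ∨ y) = max(1, 0.6) = 1
¬(((¬y ∨ z) ⊃ (z ⊃ z)) ∨ y): Gödel ¬ of 1 = 0 (operand ≠ 0)
((y ∨ (x ∨ y)) ∨ ¬(((¬y ∨ z) ⊃ (z ⊃ z)) ∨ y)) = max(0.6, 0) = 0.6
(y ∨ w) = max(0.6, 0.1) = 0.6
((y ∨ w) ⊃ w): 0.6 > 0.1, so result = 0.1
(((y ∨ w) ⊃ w) ⊃ x): 0.1 ≤ 0.5, so result = 1
(((y ∨ (x ∨ y)) ∨ ¬(((¬y ∨ z) ⊃ (z ⊃ z)) ∨ y)) ∧ (((y ∨ w) ⊃ w) ⊃ x)) = min(0.6, 1) = 0.6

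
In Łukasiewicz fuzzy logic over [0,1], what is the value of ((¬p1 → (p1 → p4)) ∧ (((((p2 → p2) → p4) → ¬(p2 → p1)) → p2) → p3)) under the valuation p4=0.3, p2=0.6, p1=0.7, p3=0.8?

0.90

¬p1: Łukasiewicz ¬ gives 1 − 0.7 = 0.3
(p1 → p4): min(1, 1 − 0.7 + 0.3) = 0.6
(¬p1 → (p1 → p4)): min(1, 1 − 0.3 + 0.6) = 1
(p2 → p2): min(1, 1 − 0.6 + 0.6) = 1
((p2 → p2) → p4): min(1, 1 − 1 + 0.3) = 0.3
(p2 → p1): min(1, 1 − 0.6 + 0.7) = 1
¬(p2 → p1): Łukasiewicz ¬ gives 1 − 1 = 0
(((p2 → p2) → p4) → ¬(p2 → p1)): min(1, 1 − 0.3 + 0) = 0.7
((((p2 → p2) → p4) → ¬(p2 → p1)) → p2): min(1, 1 − 0.7 + 0.6) = 0.9
(((((p2 → p2) → p4) → ¬(p2 → p1)) → p2) → p3): min(1, 1 − 0.9 + 0.8) = 0.9
((¬p1 → (p1 → p4)) ∧ (((((p2 → p2) → p4) → ¬(p2 → p1)) → p2) → p3)) = min(1, 0.9) = 0.9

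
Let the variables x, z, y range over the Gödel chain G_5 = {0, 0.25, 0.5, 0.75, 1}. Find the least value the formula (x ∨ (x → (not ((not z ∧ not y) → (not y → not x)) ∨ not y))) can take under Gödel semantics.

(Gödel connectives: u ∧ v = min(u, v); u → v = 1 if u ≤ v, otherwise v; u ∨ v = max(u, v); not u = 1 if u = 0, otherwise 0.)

The minimum is attained at x = 0.25, z = 0, y = 0.25:
  not z: Gödel ¬ of 0 = 1 (operand is 0)
  not y: Gödel ¬ of 0.25 = 0 (operand ≠ 0)
  (not z ∧ not y) = min(1, 0) = 0
  not y: Gödel ¬ of 0.25 = 0 (operand ≠ 0)
  not x: Gödel ¬ of 0.25 = 0 (operand ≠ 0)
  (not y → not x): 0 ≤ 0, so result = 1
  ((not z ∧ not y) → (not y → not x)): 0 ≤ 1, so result = 1
  not ((not z ∧ not y) → (not y → not x)): Gödel ¬ of 1 = 0 (operand ≠ 0)
  not y: Gödel ¬ of 0.25 = 0 (operand ≠ 0)
  (not ((not z ∧ not y) → (not y → not x)) ∨ not y) = max(0, 0) = 0
  (x → (not ((not z ∧ not y) → (not y → not x)) ∨ not y)): 0.25 > 0, so result = 0
  (x ∨ (x → (not ((not z ∧ not y) → (not y → not x)) ∨ not y))) = max(0.25, 0) = 0.25
Checking all 125 assignments confirms none give a value below 0.25.

0.25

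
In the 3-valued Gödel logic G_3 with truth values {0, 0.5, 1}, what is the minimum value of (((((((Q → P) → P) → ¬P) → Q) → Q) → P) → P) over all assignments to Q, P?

The minimum is attained at Q = 0, P = 0.5:
  (Q → P): 0 ≤ 0.5, so result = 1
  ((Q → P) → P): 1 > 0.5, so result = 0.5
  ¬P: Gödel ¬ of 0.5 = 0 (operand ≠ 0)
  (((Q → P) → P) → ¬P): 0.5 > 0, so result = 0
  ((((Q → P) → P) → ¬P) → Q): 0 ≤ 0, so result = 1
  (((((Q → P) → P) → ¬P) → Q) → Q): 1 > 0, so result = 0
  ((((((Q → P) → P) → ¬P) → Q) → Q) → P): 0 ≤ 0.5, so result = 1
  (((((((Q → P) → P) → ¬P) → Q) → Q) → P) → P): 1 > 0.5, so result = 0.5
Checking all 9 assignments confirms none give a value below 0.50.

0.50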